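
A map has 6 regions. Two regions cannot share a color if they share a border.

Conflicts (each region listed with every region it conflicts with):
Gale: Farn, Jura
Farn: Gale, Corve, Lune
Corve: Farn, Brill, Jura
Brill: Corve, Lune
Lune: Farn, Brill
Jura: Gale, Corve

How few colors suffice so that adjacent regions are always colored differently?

Gale and Farn conflict, so at least 2 colors are needed.
2 colors suffice: Gale=1, Farn=2, Corve=1, Brill=2, Lune=1, Jura=2. Every pair that conflicts lands in different colors.

2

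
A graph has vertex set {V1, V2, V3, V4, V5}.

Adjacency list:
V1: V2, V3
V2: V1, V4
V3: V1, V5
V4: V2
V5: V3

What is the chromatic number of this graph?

2

V3 and V5 are adjacent, so at least 2 colors are needed.
A valid assignment using 2 colors: V1=2, V2=1, V3=1, V4=2, V5=2. No two adjacent vertices share a color.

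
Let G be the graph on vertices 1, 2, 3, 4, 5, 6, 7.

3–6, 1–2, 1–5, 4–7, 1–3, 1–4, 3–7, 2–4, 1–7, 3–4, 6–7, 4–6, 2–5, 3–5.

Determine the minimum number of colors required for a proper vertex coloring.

4

3, 4, 6, 7 form a clique, so at least 4 colors are needed.
4 colors suffice: color a → {2, 3}; color b → {4, 5}; color c → {1, 6}; color d → {7}. No two adjacent vertices share a color.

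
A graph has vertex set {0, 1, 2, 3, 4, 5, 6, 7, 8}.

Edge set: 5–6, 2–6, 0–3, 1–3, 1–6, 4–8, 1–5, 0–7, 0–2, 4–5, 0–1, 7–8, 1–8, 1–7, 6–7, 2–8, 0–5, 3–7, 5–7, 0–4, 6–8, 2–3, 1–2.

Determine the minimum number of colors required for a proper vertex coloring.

0, 1, 3, 7 are mutually adjacent (a clique of size 4), so at least 4 colors are needed.
4 colors suffice: color a → {1, 4}; color b → {2, 7}; color c → {0, 6}; color d → {3, 5, 8}. Every edge joins two different colors.

4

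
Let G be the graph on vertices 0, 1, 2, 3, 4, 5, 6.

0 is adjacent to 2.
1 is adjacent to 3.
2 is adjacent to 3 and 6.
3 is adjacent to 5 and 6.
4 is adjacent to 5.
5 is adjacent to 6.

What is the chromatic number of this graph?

2, 3, 6 are mutually adjacent, so at least 3 colors are needed.
3 colors suffice: color red → {0, 3, 4}; color blue → {1, 2, 5}; color green → {6}. Every edge joins two different colors.

3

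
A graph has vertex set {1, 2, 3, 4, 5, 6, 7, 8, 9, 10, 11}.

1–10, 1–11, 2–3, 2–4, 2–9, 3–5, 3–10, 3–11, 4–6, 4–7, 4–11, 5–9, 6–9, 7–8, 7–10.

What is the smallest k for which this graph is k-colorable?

3

The cycle 7-4-11-3-10-7 has odd length 5, so it cannot be 2-colored; at least 3 colors are needed.
3 colors suffice: color a → {1, 3, 4, 8, 9}; color b → {2, 5, 6, 10, 11}; color c → {7}. Each edge has distinct colors on its endpoints.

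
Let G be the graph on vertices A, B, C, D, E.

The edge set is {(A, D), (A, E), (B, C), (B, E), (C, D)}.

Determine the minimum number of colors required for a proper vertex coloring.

3

The cycle E-A-D-C-B-E has odd length 5, so it cannot be 2-colored; at least 3 colors are needed.
3 colors suffice: color red → {B, D}; color blue → {A, C}; color green → {E}. Each edge has distinct colors on its endpoints.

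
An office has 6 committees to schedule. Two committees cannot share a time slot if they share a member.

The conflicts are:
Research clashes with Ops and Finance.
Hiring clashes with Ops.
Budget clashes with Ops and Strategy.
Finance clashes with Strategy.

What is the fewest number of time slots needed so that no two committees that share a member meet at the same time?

The cycle Finance-Research-Ops-Budget-Strategy-Finance has odd length 5, so it cannot be 2-colored; at least 3 time slots are needed.
A valid assignment using 3 time slots: Research=2, Hiring=2, Budget=2, Ops=1, Finance=3, Strategy=1. Every pair that conflicts lands in different time slots.

3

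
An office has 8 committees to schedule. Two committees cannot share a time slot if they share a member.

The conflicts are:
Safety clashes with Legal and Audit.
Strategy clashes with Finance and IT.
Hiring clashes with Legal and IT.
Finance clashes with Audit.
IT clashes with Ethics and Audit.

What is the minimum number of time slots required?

The cycle Safety-Audit-IT-Hiring-Legal-Safety has odd length 5, so it cannot be 2-colored; at least 3 time slots are needed.
3 time slots suffice: time slot 1 → {Safety, Finance, IT}; time slot 2 → {Strategy, Legal, Ethics, Audit}; time slot 3 → {Hiring}. Every pair that conflicts lands in different time slots.

3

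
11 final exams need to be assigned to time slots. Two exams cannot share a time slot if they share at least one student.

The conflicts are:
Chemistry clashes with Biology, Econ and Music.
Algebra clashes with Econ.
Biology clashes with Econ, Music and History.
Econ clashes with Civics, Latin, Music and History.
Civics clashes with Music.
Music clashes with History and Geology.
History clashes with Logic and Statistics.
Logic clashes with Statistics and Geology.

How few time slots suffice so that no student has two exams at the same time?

4

Chemistry, Biology, Econ, Music pairwise conflict, so at least 4 time slots are needed.
4 time slots suffice: time slot 1 → {Econ, Logic}; time slot 2 → {Algebra, Latin, Music, Statistics}; time slot 3 → {Chemistry, Civics, History, Geology}; time slot 4 → {Biology}. No two conflicting exams share a time slot.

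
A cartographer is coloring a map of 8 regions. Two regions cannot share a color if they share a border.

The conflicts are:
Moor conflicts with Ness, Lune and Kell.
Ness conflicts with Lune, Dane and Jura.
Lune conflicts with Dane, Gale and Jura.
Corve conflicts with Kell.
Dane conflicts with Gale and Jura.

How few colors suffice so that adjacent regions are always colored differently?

4

Ness, Lune, Dane, Jura all conflict with each other, so at least 4 colors are needed.
4 colors suffice: color 1 → {Lune, Kell}; color 2 → {Ness, Corve, Gale}; color 3 → {Moor, Dane}; color 4 → {Jura}. No two conflicting regions share a color.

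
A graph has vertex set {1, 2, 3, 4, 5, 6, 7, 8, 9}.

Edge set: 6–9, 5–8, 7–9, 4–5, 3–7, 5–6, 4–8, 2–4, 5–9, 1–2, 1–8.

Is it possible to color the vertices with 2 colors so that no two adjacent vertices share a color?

5, 6, 9 are mutually adjacent, so at least 3 colors are needed.
So 2 colors are not enough.

No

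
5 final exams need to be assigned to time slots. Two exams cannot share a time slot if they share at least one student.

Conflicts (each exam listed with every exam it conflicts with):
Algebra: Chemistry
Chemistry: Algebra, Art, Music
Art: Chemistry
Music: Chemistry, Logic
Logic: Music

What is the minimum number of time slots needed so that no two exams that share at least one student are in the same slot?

2

Music and Logic conflict, so at least 2 time slots are needed.
2 time slots suffice: time slot 1 → {Chemistry, Logic}; time slot 2 → {Algebra, Art, Music}. No two conflicting exams share a time slot.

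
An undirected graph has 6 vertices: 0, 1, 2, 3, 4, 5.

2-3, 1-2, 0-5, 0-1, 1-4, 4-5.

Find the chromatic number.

0 and 5 are adjacent, so at least 2 colors are needed.
A valid assignment using 2 colors: 0=blue, 1=red, 2=blue, 3=red, 4=blue, 5=red. Every edge joins two different colors.

2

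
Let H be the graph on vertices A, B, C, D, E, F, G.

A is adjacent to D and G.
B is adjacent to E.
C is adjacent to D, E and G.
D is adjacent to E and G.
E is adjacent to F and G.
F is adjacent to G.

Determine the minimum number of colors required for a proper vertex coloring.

C, D, E, G form a clique, so at least 4 colors are needed.
A valid assignment using 4 colors: A=red, B=blue, C=yellow, D=green, E=red, F=green, G=blue. No two adjacent vertices share a color.

4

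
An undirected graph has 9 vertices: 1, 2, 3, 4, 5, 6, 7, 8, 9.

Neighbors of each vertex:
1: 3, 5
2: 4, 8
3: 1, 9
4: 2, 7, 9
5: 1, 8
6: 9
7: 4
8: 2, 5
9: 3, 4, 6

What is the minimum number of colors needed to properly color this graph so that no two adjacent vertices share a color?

The cycle 1-5-8-2-4-9-3-1 has odd length 7, so it cannot be 2-colored; at least 3 colors are needed.
3 colors suffice: color a → {2, 5, 7, 9}; color b → {3, 4, 6, 8}; color c → {1}. No two adjacent vertices share a color.

3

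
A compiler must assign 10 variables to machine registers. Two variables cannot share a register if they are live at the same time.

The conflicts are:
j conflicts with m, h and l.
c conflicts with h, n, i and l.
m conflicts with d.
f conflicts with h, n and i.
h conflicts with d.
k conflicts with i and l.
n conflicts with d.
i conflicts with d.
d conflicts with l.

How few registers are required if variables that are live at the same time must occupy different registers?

f and h conflict, so at least 2 registers are needed.
2 registers suffice: register 1 → {j, c, f, k, d}; register 2 → {m, h, n, i, l}. Every pair that conflicts lands in different registers.

2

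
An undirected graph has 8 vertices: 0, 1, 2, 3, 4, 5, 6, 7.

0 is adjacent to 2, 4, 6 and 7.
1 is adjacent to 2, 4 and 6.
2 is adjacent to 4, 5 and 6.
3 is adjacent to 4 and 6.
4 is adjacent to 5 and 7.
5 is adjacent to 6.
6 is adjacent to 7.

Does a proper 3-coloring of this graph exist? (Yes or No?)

The chromatic number is 3. 2, 4, 5 are pairwise adjacent, so at least 3 colors are needed.
3 colors suffice: color red → {4, 6}; color blue → {2, 3, 7}; color green → {0, 1, 5}.
That is already a proper 3-coloring.

Yes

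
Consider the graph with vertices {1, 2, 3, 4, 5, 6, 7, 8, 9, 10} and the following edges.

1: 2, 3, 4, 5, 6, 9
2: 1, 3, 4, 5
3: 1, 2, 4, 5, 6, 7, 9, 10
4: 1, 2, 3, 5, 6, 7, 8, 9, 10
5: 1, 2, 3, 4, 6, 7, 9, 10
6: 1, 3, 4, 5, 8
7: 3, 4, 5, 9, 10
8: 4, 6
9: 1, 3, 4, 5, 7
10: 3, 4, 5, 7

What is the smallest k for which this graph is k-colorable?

5

3, 4, 5, 7, 10 are mutually adjacent (a clique of size 5), so at least 5 colors are needed.
5 colors suffice: 1=d, 2=e, 3=c, 4=a, 5=b, 6=e, 7=d, 8=b, 9=e, 10=e. Every edge joins two different colors.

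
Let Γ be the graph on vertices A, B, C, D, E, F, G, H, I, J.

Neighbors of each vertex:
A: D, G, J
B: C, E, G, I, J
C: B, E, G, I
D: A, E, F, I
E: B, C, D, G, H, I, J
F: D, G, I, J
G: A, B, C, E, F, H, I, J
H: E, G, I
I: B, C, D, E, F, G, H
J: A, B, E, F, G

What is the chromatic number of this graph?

5

B, C, E, G, I are pairwise adjacent (a clique of size 5), so at least 5 colors are needed.
5 colors suffice: color 1 → {D, G}; color 2 → {A, E, F}; color 3 → {I, J}; color 4 → {B, H}; color 5 → {C}. Every edge joins two different colors.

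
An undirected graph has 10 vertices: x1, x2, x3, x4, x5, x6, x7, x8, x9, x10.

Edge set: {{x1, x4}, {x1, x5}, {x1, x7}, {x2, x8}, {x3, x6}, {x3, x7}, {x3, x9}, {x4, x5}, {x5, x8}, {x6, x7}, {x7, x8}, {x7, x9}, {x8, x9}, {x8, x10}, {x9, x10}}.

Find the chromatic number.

x7, x8, x9 are mutually adjacent, so at least 3 colors are needed.
3 colors suffice: color 1 → {x1, x3, x8}; color 2 → {x2, x5, x7, x10}; color 3 → {x4, x6, x9}. Every edge joins two different colors.

3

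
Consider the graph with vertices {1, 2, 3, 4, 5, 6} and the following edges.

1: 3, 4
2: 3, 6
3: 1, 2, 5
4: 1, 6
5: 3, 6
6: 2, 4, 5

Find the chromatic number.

The cycle 5-3-1-4-6-5 has odd length 5, so it cannot be 2-colored; at least 3 colors are needed.
A valid assignment using 3 colors: 1=b, 2=b, 3=a, 4=c, 5=b, 6=a. No two adjacent vertices share a color.

3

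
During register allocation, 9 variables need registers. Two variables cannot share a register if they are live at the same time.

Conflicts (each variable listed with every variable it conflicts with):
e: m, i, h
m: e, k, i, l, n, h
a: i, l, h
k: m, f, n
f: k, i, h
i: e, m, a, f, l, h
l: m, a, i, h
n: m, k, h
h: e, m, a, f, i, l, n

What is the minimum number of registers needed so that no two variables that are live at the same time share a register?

4

e, m, i, h are mutually in conflict, so at least 4 registers are needed.
4 registers suffice: register 1 → {k, h}; register 2 → {i, n}; register 3 → {m, a, f}; register 4 → {e, l}. Every pair that conflicts lands in different registers.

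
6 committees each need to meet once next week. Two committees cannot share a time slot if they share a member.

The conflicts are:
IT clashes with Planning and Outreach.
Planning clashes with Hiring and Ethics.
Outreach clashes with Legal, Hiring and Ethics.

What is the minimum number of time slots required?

2

Outreach and Ethics conflict, so at least 2 time slots are needed.
2 time slots suffice: time slot 1 → {Planning, Outreach}; time slot 2 → {IT, Legal, Hiring, Ethics}. Each listed conflict is separated.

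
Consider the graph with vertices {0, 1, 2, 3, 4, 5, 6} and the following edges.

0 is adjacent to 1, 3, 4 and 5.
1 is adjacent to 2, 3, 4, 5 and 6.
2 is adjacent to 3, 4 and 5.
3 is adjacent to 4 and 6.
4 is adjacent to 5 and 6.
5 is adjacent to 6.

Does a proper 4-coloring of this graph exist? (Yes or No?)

The chromatic number is 4. 1, 4, 5, 6 are pairwise adjacent (a clique of size 4), so at least 4 colors are needed.
One proper 4-coloring: 0=d, 1=a, 2=d, 3=c, 4=b, 5=c, 6=d.
That is already a proper 4-coloring.

Yes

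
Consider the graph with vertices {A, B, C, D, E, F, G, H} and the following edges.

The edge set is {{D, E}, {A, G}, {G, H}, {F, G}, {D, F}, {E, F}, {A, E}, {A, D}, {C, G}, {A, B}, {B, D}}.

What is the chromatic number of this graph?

3

A, B, D are mutually adjacent, so at least 3 colors are needed.
One proper 3-coloring: A=red, B=green, C=red, D=blue, E=green, F=red, G=blue, H=red. No two adjacent vertices share a color.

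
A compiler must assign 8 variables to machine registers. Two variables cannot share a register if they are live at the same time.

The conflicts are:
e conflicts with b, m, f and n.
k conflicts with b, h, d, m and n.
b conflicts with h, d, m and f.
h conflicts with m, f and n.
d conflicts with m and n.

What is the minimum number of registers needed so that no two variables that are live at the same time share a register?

k, b, h, m pairwise conflict, so at least 4 registers are needed.
4 registers suffice: register 1 → {b, n}; register 2 → {e, h, d}; register 3 → {k, f}; register 4 → {m}. Every pair that conflicts lands in different registers.

4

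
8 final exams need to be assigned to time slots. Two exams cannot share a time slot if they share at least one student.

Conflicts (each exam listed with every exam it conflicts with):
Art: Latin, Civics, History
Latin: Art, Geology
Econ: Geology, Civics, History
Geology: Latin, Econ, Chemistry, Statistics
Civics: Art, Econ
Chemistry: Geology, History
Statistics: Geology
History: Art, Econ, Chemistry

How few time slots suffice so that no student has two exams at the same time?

The cycle Geology-Econ-History-Art-Latin-Geology has odd length 5, so it cannot be 2-colored; at least 3 time slots are needed.
A valid assignment using 3 time slots: Art=2, Latin=3, Econ=2, Geology=1, Civics=1, Chemistry=2, Statistics=2, History=1. Every pair that conflicts lands in different time slots.

3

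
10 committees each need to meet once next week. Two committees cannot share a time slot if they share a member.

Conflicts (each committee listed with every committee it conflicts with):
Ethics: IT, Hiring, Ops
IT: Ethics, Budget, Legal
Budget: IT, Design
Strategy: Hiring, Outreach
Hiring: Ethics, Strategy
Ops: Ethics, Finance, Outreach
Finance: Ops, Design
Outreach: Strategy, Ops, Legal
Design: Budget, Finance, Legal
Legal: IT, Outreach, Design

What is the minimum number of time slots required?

3

The cycle Outreach-Legal-IT-Ethics-Ops-Outreach has odd length 5, so it cannot be 2-colored; at least 3 time slots are needed.
3 time slots suffice: time slot 1 → {IT, Hiring, Ops, Design}; time slot 2 → {Ethics, Budget, Finance, Outreach}; time slot 3 → {Strategy, Legal}. Each listed conflict is separated.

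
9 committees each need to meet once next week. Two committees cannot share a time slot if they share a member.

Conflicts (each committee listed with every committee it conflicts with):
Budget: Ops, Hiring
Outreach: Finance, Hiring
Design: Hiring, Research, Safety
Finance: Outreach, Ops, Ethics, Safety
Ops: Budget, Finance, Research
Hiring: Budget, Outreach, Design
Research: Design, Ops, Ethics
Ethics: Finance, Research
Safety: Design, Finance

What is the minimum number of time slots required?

3

The cycle Design-Hiring-Outreach-Finance-Safety-Design has odd length 5, so it cannot be 2-colored; at least 3 time slots are needed.
Using 3 time slots: Budget=1, Outreach=3, Design=1, Finance=1, Ops=2, Hiring=2, Research=3, Ethics=2, Safety=2. No two conflicting committees share a time slot.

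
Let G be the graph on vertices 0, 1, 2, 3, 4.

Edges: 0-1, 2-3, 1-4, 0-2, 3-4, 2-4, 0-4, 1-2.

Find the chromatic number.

0, 1, 2, 4 are pairwise adjacent (a clique of size 4), so at least 4 colors are needed.
4 colors suffice: color a → {2}; color b → {4}; color c → {1, 3}; color d → {0}. No two adjacent vertices share a color.

4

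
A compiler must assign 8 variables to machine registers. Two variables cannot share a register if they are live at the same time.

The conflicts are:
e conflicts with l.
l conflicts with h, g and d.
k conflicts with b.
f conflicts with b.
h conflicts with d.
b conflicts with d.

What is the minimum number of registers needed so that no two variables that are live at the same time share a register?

3

l, h, d pairwise conflict, so at least 3 registers are needed.
3 registers suffice: register 1 → {l, b}; register 2 → {e, k, f, g, d}; register 3 → {h}. Each listed conflict is separated.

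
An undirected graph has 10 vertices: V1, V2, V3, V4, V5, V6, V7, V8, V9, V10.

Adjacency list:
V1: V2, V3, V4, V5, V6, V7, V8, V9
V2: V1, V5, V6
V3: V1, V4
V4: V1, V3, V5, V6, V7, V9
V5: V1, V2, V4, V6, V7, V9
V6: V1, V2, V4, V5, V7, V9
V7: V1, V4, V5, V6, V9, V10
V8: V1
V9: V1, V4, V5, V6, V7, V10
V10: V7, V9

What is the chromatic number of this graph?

V1, V4, V5, V6, V7, V9 form a clique, so at least 6 colors are needed.
6 colors suffice: color 1 → {V1, V10}; color 2 → {V2, V4, V8}; color 3 → {V3, V5}; color 4 → {V9}; color 5 → {V6}; color 6 → {V7}. No two adjacent vertices share a color.

6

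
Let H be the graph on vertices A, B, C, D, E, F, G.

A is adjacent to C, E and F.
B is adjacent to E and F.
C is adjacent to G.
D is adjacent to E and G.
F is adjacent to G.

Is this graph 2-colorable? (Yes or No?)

No

The cycle G-D-E-B-F-G has odd length 5, so it cannot be 2-colored; at least 3 colors are needed.
So 2 colors are not enough.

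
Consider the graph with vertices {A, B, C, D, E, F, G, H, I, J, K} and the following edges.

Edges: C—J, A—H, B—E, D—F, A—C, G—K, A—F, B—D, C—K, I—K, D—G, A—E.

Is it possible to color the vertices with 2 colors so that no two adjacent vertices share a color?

The cycle A-F-D-B-E-A has odd length 5, so it cannot be 2-colored; at least 3 colors are needed.
So 2 colors are not enough.

No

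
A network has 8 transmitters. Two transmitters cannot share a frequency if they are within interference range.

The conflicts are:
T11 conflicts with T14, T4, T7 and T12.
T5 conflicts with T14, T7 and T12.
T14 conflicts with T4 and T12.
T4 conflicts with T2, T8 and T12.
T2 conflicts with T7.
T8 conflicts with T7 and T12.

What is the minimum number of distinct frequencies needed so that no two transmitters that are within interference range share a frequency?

4

T11, T14, T4, T12 pairwise conflict, so at least 4 frequencies are needed.
A valid assignment using 4 frequencies: T11=4, T5=2, T14=3, T4=2, T2=3, T8=3, T7=1, T12=1. No two conflicting transmitters share a frequency.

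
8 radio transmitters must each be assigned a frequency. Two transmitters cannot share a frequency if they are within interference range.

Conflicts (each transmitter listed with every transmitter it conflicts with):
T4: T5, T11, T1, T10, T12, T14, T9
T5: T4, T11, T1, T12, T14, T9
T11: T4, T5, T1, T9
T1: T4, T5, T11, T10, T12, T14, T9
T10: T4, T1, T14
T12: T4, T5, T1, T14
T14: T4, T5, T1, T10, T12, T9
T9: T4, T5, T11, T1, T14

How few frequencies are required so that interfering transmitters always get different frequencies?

5

T4, T5, T1, T14, T9 all conflict with each other, so at least 5 frequencies are needed.
Using 5 frequencies: T4=2, T5=3, T11=4, T1=1, T10=3, T12=5, T14=4, T9=5. Each listed conflict is separated.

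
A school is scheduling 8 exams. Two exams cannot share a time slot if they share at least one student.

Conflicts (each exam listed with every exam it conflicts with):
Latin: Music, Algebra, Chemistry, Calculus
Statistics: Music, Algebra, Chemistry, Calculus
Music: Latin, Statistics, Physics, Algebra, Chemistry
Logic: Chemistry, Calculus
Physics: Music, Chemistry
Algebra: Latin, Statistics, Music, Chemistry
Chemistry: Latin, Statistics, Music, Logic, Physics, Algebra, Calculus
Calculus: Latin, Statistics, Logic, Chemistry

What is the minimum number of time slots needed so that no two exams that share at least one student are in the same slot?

4

Statistics, Music, Algebra, Chemistry are mutually in conflict, so at least 4 time slots are needed.
4 time slots suffice: Latin=4, Statistics=4, Music=2, Logic=3, Physics=3, Algebra=3, Chemistry=1, Calculus=2. Each listed conflict is separated.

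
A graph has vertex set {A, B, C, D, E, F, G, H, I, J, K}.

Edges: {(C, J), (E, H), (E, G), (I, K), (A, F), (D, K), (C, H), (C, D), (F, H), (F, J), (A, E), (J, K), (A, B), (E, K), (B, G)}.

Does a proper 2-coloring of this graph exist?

No

The cycle H-E-K-J-F-H has odd length 5, so it cannot be 2-colored; at least 3 colors are needed.
So 2 colors are not enough.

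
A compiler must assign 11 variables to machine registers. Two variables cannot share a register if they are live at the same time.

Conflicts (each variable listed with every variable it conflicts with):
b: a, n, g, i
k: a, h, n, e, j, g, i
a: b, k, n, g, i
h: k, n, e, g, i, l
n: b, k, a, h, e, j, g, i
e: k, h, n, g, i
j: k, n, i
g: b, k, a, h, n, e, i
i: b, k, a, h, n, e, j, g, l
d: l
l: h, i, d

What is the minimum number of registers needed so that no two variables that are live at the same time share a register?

k, h, n, e, g, i pairwise conflict, so at least 6 registers are needed.
Using 6 registers: b=4, k=4, a=5, h=5, n=2, e=6, j=3, g=3, i=1, d=1, l=2. Every pair that conflicts lands in different registers.

6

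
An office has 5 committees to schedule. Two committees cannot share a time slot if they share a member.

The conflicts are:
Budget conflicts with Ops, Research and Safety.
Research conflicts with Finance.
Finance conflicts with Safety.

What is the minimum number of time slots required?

Research and Finance conflict, so at least 2 time slots are needed.
2 time slots suffice: time slot 1 → {Budget, Finance}; time slot 2 → {Ops, Research, Safety}. Each listed conflict is separated.

2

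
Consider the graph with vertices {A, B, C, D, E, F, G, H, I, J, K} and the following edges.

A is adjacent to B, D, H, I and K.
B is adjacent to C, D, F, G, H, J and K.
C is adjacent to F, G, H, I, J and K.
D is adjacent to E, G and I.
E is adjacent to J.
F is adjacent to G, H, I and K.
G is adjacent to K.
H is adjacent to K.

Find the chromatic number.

5

B, C, F, G, K are pairwise adjacent (a clique of size 5), so at least 5 colors are needed.
One proper 5-coloring: A=2, B=1, C=2, D=3, E=1, F=4, G=5, H=5, I=1, J=3, K=3. No two adjacent vertices share a color.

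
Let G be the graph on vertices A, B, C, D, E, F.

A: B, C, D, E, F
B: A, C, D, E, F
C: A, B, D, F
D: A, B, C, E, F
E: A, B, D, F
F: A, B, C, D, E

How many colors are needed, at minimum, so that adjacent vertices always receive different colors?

A, B, C, D, F are mutually adjacent (a clique of size 5), so at least 5 colors are needed.
5 colors suffice: color 1 → {F}; color 2 → {D}; color 3 → {A}; color 4 → {B}; color 5 → {C, E}. No two adjacent vertices share a color.

5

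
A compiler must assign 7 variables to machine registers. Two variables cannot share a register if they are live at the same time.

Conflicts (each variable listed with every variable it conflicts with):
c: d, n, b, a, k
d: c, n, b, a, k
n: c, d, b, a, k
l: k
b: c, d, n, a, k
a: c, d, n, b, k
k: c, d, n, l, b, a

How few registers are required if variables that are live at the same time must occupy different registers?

6

c, d, n, b, a, k pairwise conflict, so at least 6 registers are needed.
6 registers suffice: c=6, d=5, n=2, l=2, b=4, a=3, k=1. Each listed conflict is separated.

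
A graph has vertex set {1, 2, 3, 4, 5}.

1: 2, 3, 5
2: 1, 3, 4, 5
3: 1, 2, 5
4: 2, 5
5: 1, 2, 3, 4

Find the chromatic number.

1, 2, 3, 5 form a clique, so at least 4 colors are needed.
4 colors suffice: color red → {2}; color blue → {5}; color green → {1, 4}; color yellow → {3}. Every edge joins two different colors.

4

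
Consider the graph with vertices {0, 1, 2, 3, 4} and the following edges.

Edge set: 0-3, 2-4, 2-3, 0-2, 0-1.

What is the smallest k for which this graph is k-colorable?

3

0, 2, 3 are pairwise adjacent, so at least 3 colors are needed.
3 colors suffice: 0=a, 1=b, 2=b, 3=c, 4=a. No two adjacent vertices share a color.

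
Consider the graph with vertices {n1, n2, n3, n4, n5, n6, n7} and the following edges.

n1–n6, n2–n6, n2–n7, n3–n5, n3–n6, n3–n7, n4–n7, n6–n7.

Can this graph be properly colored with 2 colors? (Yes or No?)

No

n2, n6, n7 are mutually adjacent, so at least 3 colors are needed.
So 2 colors are not enough.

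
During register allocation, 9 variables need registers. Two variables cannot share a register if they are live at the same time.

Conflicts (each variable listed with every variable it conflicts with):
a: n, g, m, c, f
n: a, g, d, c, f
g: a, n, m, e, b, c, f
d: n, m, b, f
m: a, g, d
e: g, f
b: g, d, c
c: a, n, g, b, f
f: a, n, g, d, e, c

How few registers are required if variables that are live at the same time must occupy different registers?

a, n, g, c, f pairwise conflict, so at least 5 registers are needed.
5 registers suffice: register 1 → {g, d}; register 2 → {m, b, f}; register 3 → {e, c}; register 4 → {a}; register 5 → {n}. Each listed conflict is separated.

5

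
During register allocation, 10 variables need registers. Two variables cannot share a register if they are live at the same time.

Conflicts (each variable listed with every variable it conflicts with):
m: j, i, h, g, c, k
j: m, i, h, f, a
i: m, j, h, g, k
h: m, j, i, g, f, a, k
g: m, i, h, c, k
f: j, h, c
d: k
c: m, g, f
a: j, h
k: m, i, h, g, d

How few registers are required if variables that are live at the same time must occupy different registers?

5

m, i, h, g, k pairwise conflict, so at least 5 registers are needed.
5 registers suffice: register 1 → {h, d, c}; register 2 → {m, f, a}; register 3 → {j, k}; register 4 → {g}; register 5 → {i}. No two conflicting variables share a register.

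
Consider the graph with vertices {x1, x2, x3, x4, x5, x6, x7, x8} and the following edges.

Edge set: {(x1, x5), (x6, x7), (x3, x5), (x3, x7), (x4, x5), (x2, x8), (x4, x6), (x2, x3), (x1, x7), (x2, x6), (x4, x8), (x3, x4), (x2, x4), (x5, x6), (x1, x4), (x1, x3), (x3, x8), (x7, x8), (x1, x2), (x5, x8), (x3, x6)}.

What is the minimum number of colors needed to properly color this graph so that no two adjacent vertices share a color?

x1, x2, x3, x4 are mutually adjacent (a clique of size 4), so at least 4 colors are needed.
4 colors suffice: color 1 → {x3}; color 2 → {x4, x7}; color 3 → {x1, x6, x8}; color 4 → {x2, x5}. No two adjacent vertices share a color.

4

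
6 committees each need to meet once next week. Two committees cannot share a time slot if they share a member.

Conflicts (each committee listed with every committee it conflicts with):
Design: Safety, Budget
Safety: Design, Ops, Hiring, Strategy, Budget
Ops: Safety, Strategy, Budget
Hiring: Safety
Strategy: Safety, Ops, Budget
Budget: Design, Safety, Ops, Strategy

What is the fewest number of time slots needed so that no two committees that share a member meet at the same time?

4

Safety, Ops, Strategy, Budget are mutually in conflict, so at least 4 time slots are needed.
4 time slots suffice: time slot 1 → {Safety}; time slot 2 → {Hiring, Budget}; time slot 3 → {Design, Ops}; time slot 4 → {Strategy}. Each listed conflict is separated.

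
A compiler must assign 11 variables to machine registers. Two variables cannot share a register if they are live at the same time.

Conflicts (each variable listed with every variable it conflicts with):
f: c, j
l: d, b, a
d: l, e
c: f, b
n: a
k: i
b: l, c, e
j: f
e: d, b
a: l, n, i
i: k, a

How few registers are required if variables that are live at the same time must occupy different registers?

l and a conflict, so at least 2 registers are needed.
2 registers suffice: register 1 → {f, d, k, b, a}; register 2 → {l, c, n, j, e, i}. Each listed conflict is separated.

2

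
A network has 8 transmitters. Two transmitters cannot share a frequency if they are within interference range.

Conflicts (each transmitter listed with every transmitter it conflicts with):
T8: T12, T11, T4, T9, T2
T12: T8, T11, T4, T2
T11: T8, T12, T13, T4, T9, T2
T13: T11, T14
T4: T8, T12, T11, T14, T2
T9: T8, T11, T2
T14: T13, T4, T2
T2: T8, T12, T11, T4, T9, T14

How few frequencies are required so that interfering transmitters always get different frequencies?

T8, T12, T11, T4, T2 pairwise conflict, so at least 5 frequencies are needed.
5 frequencies suffice: frequency 1 → {T13, T2}; frequency 2 → {T11, T14}; frequency 3 → {T8}; frequency 4 → {T4, T9}; frequency 5 → {T12}. Every pair that conflicts lands in different frequencies.

5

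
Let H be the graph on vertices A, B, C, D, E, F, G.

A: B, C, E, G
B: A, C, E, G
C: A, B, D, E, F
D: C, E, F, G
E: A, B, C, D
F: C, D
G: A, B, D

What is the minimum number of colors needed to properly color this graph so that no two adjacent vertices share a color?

4

A, B, C, E are mutually adjacent (a clique of size 4), so at least 4 colors are needed.
A valid assignment using 4 colors: A=4, B=2, C=1, D=2, E=3, F=3, G=1. Each edge has distinct colors on its endpoints.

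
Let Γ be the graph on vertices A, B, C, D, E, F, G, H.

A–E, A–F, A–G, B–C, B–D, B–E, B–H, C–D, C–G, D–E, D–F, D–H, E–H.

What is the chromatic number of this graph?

4

B, D, E, H are pairwise adjacent (a clique of size 4), so at least 4 colors are needed.
4 colors suffice: A=1, B=3, C=2, D=1, E=2, F=2, G=3, H=4. Every edge joins two different colors.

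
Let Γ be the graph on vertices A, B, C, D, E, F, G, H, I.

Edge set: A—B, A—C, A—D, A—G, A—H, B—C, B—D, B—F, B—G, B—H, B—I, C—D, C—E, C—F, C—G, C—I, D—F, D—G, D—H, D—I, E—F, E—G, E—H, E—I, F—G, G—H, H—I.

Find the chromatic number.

5

B, C, D, F, G are mutually adjacent (a clique of size 5), so at least 5 colors are needed.
A valid assignment using 5 colors: A=5, B=4, C=3, D=2, E=2, F=5, G=1, H=3, I=1. Every edge joins two different colors.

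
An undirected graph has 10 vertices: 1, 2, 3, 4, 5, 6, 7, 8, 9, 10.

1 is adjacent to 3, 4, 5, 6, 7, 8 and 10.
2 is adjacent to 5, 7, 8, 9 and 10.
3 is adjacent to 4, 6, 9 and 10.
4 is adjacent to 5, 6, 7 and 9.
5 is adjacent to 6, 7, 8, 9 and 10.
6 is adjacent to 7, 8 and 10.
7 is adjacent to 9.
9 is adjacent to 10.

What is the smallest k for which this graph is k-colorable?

1, 4, 5, 6, 7 are pairwise adjacent (a clique of size 5), so at least 5 colors are needed.
5 colors suffice: color red → {3, 5}; color blue → {1, 9}; color green → {2, 6}; color yellow → {7, 8, 10}; color purple → {4}. No two adjacent vertices share a color.

5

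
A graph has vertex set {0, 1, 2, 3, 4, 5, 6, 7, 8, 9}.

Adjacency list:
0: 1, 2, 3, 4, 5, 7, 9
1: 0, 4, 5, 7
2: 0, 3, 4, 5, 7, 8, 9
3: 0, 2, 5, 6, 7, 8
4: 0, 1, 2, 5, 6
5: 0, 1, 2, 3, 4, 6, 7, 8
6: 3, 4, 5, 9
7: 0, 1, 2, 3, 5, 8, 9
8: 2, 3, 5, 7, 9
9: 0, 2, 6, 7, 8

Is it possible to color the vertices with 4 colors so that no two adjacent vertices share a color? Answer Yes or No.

2, 3, 5, 7, 8 are mutually adjacent (a clique of size 5), so at least 5 colors are needed.
So 4 colors are not enough.

No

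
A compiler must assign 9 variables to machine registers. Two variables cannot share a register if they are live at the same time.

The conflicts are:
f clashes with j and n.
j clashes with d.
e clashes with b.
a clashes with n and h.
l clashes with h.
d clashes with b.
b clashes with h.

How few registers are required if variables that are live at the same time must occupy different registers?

3

The cycle f-n-a-h-b-d-j-f has odd length 7, so it cannot be 2-colored; at least 3 registers are needed.
A valid assignment using 3 registers: f=2, j=3, e=1, a=2, l=2, d=1, b=2, n=1, h=1. No two conflicting variables share a register.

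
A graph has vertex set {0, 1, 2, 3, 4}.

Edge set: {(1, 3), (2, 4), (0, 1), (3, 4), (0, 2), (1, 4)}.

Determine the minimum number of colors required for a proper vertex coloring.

3

1, 3, 4 form a triangle, so at least 3 colors are needed.
One proper 3-coloring: 0=red, 1=blue, 2=blue, 3=green, 4=red. Each edge has distinct colors on its endpoints.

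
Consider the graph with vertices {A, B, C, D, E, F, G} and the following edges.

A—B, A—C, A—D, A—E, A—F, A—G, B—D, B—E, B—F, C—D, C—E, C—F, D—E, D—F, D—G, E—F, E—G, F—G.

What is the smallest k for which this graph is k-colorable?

5

A, B, D, E, F form a clique, so at least 5 colors are needed.
5 colors suffice: color red → {A}; color blue → {F}; color green → {E}; color yellow → {D}; color purple → {B, C, G}. Every edge joins two different colors.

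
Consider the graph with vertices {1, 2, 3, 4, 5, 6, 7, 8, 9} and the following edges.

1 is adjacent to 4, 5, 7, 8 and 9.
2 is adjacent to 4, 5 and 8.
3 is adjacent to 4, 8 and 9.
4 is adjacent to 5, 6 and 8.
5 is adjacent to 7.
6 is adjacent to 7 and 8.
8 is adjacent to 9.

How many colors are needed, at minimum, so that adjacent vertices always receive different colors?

3

3, 4, 8 form a triangle, so at least 3 colors are needed.
3 colors suffice: color a → {4, 7, 9}; color b → {5, 8}; color c → {1, 2, 3, 6}. Every edge joins two different colors.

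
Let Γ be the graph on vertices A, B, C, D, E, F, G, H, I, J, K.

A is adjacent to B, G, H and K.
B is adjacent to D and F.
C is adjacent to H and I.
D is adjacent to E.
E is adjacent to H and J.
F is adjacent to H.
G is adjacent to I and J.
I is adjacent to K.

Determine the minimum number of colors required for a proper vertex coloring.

3

The cycle H-C-I-G-A-H has odd length 5, so it cannot be 2-colored; at least 3 colors are needed.
One proper 3-coloring: A=1, B=2, C=3, D=3, E=1, F=1, G=2, H=2, I=1, J=3, K=2. No two adjacent vertices share a color.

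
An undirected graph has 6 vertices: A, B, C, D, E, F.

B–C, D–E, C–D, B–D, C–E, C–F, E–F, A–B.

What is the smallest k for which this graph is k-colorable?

C, E, F are mutually adjacent, so at least 3 colors are needed.
A valid assignment using 3 colors: A=1, B=2, C=1, D=3, E=2, F=3. No two adjacent vertices share a color.

3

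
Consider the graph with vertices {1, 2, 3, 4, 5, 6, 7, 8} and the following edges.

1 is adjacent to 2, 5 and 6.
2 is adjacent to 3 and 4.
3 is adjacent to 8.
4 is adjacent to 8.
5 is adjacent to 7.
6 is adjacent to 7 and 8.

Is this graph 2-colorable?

The cycle 2-3-8-6-1-2 has odd length 5, so it cannot be 2-colored; at least 3 colors are needed.
So 2 colors are not enough.

No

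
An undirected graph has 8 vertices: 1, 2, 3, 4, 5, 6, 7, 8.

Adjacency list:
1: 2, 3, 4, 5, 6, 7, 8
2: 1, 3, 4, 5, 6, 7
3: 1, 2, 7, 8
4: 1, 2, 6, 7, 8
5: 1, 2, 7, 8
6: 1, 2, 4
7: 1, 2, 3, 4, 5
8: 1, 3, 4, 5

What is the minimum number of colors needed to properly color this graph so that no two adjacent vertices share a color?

1, 2, 3, 7 are mutually adjacent (a clique of size 4), so at least 4 colors are needed.
A valid assignment using 4 colors: 1=a, 2=b, 3=c, 4=c, 5=c, 6=d, 7=d, 8=b. Each edge has distinct colors on its endpoints.

4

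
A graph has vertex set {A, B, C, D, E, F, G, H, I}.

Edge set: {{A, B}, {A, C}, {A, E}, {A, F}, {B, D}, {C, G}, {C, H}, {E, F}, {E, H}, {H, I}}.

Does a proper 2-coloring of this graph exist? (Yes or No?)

A, E, F are pairwise adjacent, so at least 3 colors are needed.
So 2 colors are not enough.

No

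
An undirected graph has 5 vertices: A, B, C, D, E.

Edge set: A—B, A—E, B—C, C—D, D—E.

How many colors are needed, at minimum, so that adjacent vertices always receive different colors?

The cycle A-E-D-C-B-A has odd length 5, so it cannot be 2-colored; at least 3 colors are needed.
A valid assignment using 3 colors: A=3, B=1, C=2, D=1, E=2. Every edge joins two different colors.

3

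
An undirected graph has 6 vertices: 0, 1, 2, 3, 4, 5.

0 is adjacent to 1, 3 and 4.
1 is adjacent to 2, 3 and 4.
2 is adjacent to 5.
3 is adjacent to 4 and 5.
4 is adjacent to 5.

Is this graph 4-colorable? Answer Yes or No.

The chromatic number is 4. 0, 1, 3, 4 form a clique, so at least 4 colors are needed.
One proper 4-coloring: 0=d, 1=b, 2=a, 3=c, 4=a, 5=b.
That is already a proper 4-coloring.

Yes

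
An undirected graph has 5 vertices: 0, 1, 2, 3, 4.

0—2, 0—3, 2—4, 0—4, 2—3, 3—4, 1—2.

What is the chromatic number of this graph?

4

0, 2, 3, 4 are mutually adjacent (a clique of size 4), so at least 4 colors are needed.
4 colors suffice: color a → {2}; color b → {0, 1}; color c → {3}; color d → {4}. Every edge joins two different colors.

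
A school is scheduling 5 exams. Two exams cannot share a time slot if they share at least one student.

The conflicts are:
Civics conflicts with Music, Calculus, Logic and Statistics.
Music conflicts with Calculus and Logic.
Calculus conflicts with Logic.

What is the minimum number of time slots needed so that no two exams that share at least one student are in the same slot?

4

Civics, Music, Calculus, Logic pairwise conflict, so at least 4 time slots are needed.
4 time slots suffice: Civics=1, Music=3, Calculus=2, Logic=4, Statistics=2. Each listed conflict is separated.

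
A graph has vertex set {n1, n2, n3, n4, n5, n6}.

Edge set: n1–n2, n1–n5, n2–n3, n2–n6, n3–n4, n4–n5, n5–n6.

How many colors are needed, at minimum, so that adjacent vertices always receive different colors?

3

The cycle n4-n5-n6-n2-n3-n4 has odd length 5, so it cannot be 2-colored; at least 3 colors are needed.
3 colors suffice: color 1 → {n2, n5}; color 2 → {n1, n3, n6}; color 3 → {n4}. Each edge has distinct colors on its endpoints.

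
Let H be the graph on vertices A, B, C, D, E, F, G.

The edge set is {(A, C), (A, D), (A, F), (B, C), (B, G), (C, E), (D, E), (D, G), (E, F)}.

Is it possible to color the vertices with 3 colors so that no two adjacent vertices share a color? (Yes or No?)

Yes

The chromatic number is 3. The cycle D-G-B-C-E-D has odd length 5, so it cannot be 2-colored; at least 3 colors are needed.
3 colors suffice: color red → {C, D, F}; color blue → {A, B, E}; color green → {G}.
That is already a proper 3-coloring.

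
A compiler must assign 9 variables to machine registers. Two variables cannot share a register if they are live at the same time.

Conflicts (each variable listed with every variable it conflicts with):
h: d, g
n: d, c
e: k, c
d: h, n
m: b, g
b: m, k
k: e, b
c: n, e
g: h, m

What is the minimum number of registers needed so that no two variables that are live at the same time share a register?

3

The cycle n-d-h-g-m-b-k-e-c-n has odd length 9, so it cannot be 2-colored; at least 3 registers are needed.
3 registers suffice: register 1 → {h, n, e, m}; register 2 → {d, b, c, g}; register 3 → {k}. Each listed conflict is separated.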